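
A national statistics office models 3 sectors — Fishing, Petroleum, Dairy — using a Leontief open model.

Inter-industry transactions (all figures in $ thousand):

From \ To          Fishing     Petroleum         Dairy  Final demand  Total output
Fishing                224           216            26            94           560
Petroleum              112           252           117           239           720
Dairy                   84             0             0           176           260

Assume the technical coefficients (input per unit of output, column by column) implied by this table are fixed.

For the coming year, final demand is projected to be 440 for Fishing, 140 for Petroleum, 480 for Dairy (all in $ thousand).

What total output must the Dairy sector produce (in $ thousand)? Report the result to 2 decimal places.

Technical coefficients a_ij = z_ij / X_j:
  a_FF = 224/560 = 0.40, a_PF = 112/560 = 0.20, a_DF = 84/560 = 0.15
  a_FP = 216/720 = 0.30, a_PP = 252/720 = 0.35, a_DP = 0/720 = 0.00
  a_FD = 26/260 = 0.10, a_PD = 117/260 = 0.45, a_DD = 0/260 = 0.00
I − A =
  [   0.60    -0.30    -0.10]
  [  -0.20     0.65    -0.45]
  [  -0.15     0.00     1.00]
Cofactors of I−A, C_ij = (−1)^(i+j)·(minor ij) (rows/columns in the sector order above):
  C_11 = (0.65)(1.00) − (-0.45)(0.00) = 0.6500
  C_12 = −[(-0.20)(1.00) − (-0.45)(-0.15)] = 0.2675
  C_13 = (-0.20)(0.00) − (0.65)(-0.15) = 0.0975
  C_21 = −[(-0.30)(1.00) − (-0.10)(0.00)] = 0.3000
  C_22 = (0.60)(1.00) − (-0.10)(-0.15) = 0.5850
  C_23 = −[(0.60)(0.00) − (-0.30)(-0.15)] = 0.0450
  C_31 = (-0.30)(-0.45) − (-0.10)(0.65) = 0.2000
  C_32 = −[(0.60)(-0.45) − (-0.10)(-0.20)] = 0.2900
  C_33 = (0.60)(0.65) − (-0.30)(-0.20) = 0.3300
det(I−A) = Σ_j (I−A)_1j·C_1j = (0.60)(0.6500) + (-0.30)(0.2675) + (-0.10)(0.0975) = 0.3000
adj(I−A) = Cᵀ =
  [ 0.6500   0.3000   0.2000]
  [ 0.2675   0.5850   0.2900]
  [ 0.0975   0.0450   0.3300]
(I − A)⁻¹ = adj(I−A) / det(I−A) ≈
  [   2.1667     1.0000     0.6667]
  [   0.8917     1.9500     0.9667]
  [   0.3250     0.1500     1.1000]
x = (I − A)⁻¹ d = adj(I−A)·d / det(I−A), with det(I−A) = 0.3000:
  x_F = (0.6500·440 + 0.3000·140 + 0.2000·480) / 0.3000 = 424.00 / 0.3000 ≈ 1413.33
  x_P = (0.2675·440 + 0.5850·140 + 0.2900·480) / 0.3000 = 338.80 / 0.3000 ≈ 1129.33
  x_D = (0.0975·440 + 0.0450·140 + 0.3300·480) / 0.3000 = 207.60 / 0.3000 = 692.00

x_D = 692.00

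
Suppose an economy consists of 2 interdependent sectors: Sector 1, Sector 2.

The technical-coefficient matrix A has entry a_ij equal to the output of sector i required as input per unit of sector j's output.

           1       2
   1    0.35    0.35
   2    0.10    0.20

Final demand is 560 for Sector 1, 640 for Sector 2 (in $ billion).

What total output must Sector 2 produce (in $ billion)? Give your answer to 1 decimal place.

I − A =
  [   0.65    -0.35]
  [  -0.10     0.80]
det(I−A) = (0.65)(0.80) − (-0.35)(-0.10) = 0.4850
adj(I−A) = [[0.80, 0.35], [0.10, 0.65]]
(I − A)⁻¹ = adj(I−A) / det(I−A) ≈
  [   1.6495     0.7216]
  [   0.2062     1.3402]
x = (I − A)⁻¹ d = adj(I−A)·d / det(I−A), with det(I−A) = 0.4850:
  x_1 = (0.80·560 + 0.35·640) / 0.4850 = 672.00 / 0.4850 ≈ 1385.6
  x_2 = (0.10·560 + 0.65·640) / 0.4850 = 472.00 / 0.4850 ≈ 973.2

x_2 = 973.2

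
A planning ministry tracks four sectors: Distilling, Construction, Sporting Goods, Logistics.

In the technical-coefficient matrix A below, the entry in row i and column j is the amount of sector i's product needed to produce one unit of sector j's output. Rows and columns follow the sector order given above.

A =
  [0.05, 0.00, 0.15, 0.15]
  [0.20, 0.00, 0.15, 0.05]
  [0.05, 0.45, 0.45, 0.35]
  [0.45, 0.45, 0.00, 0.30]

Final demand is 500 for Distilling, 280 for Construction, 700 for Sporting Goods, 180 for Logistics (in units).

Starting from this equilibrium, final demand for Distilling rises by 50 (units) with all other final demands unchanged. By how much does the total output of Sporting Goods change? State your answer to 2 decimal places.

I − A =
  [   0.95     0.00    -0.15    -0.15]
  [  -0.20     1.00    -0.15    -0.05]
  [  -0.05    -0.45     0.55    -0.35]
  [  -0.45    -0.45     0.00     0.70]
Compute the cofactors C_ij = (−1)^(i+j)·(3×3 minor ij) of I−A; the adjugate is their transpose:
adj(I−A) = Cᵀ =
  [ 0.301750   0.108000   0.111750   0.128250]
  [ 0.118250   0.299750   0.114000   0.103750]
  [ 0.296000   0.421875   0.562625   0.374875]
  [ 0.270000   0.262125   0.145125   0.437375]
det(I−A) = Σ_j (I−A)_1j·C_1j = (0.95)(0.301750) + (0.00)(0.118250) + (-0.15)(0.296000) + (-0.15)(0.270000) = 0.2017625
(I − A)⁻¹ = adj(I−A) / det(I−A) ≈
  [   1.4956     0.5353     0.5539     0.6356]
  [   0.5861     1.4857     0.5650     0.5142]
  [   1.4671     2.0909     2.7886     1.8580]
  [   1.3382     1.2992     0.7193     2.1678]
Δx = (I − A)⁻¹ Δd with Δd having +50 in the Distilling component and 0 elsewhere.
So Δx_3 = L_31 · (+50), where L_31 = adj(I−A)_31 / det(I−A) = 0.296000 / 0.2017625.
Δx_3 = 0.296000 × (+50) / 0.2017625 = 14.80 / 0.2017625 ≈ 73.35.

Δx_3 = 73.35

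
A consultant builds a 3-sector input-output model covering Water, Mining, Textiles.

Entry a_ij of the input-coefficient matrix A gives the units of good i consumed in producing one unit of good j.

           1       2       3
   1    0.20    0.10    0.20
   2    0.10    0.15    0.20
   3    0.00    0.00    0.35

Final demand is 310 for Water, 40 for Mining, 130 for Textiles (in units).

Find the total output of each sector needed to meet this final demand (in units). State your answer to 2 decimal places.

I − A =
  [   0.80    -0.10    -0.20]
  [  -0.10     0.85    -0.20]
  [   0.00     0.00     0.65]
Cofactors of I−A, C_ij = (−1)^(i+j)·(minor ij) (rows/columns in the sector order above):
  C_11 = (0.85)(0.65) − (-0.20)(0.00) = 0.5525
  C_12 = −[(-0.10)(0.65) − (-0.20)(0.00)] = 0.0650
  C_13 = (-0.10)(0.00) − (0.85)(0.00) = 0.0000
  C_21 = −[(-0.10)(0.65) − (-0.20)(0.00)] = 0.0650
  C_22 = (0.80)(0.65) − (-0.20)(0.00) = 0.5200
  C_23 = −[(0.80)(0.00) − (-0.10)(0.00)] = 0.0000
  C_31 = (-0.10)(-0.20) − (-0.20)(0.85) = 0.1900
  C_32 = −[(0.80)(-0.20) − (-0.20)(-0.10)] = 0.1800
  C_33 = (0.80)(0.85) − (-0.10)(-0.10) = 0.6700
det(I−A) = Σ_j (I−A)_1j·C_1j = (0.80)(0.5525) + (-0.10)(0.0650) + (-0.20)(0.0000) = 0.4355
adj(I−A) = Cᵀ =
  [ 0.5525   0.0650   0.1900]
  [ 0.0650   0.5200   0.1800]
  [ 0.0000   0.0000   0.6700]
(I − A)⁻¹ = adj(I−A) / det(I−A) ≈
  [   1.2687     0.1493     0.4363]
  [   0.1493     1.1940     0.4133]
  [   0.0000     0.0000     1.5385]
x = (I − A)⁻¹ d = adj(I−A)·d / det(I−A), with det(I−A) = 0.4355:
  x_1 = (0.5525·310 + 0.0650·40 + 0.1900·130) / 0.4355 = 198.575 / 0.4355 ≈ 455.97
  x_2 = (0.0650·310 + 0.5200·40 + 0.1800·130) / 0.4355 = 64.35 / 0.4355 ≈ 147.76
  x_3 = (0.0000·310 + 0.0000·40 + 0.6700·130) / 0.4355 = 87.10 / 0.4355 = 200.00

x_1 = 455.97, x_2 = 147.76, x_3 = 200.00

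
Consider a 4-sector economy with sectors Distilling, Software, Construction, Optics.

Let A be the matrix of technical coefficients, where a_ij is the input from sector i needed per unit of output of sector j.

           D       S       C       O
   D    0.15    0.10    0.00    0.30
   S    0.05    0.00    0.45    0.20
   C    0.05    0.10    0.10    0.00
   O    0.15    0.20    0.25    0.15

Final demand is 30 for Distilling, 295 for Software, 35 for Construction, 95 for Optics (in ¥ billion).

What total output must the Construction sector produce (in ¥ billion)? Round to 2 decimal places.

x_C = 92.88

I − A =
  [   0.85    -0.10     0.00    -0.30]
  [  -0.05     1.00    -0.45    -0.20]
  [  -0.05    -0.10     0.90     0.00]
  [  -0.15    -0.20    -0.25     0.85]
Compute the cofactors C_ij = (−1)^(i+j)·(3×3 minor ij) of I−A; the adjugate is their transpose:
adj(I−A) = Cᵀ =
  [ 0.685750   0.138000   0.145250   0.274500]
  [ 0.086875   0.606000   0.351125   0.173250]
  [ 0.047750   0.075000   0.633250   0.034500]
  [ 0.155500   0.189000   0.294500   0.720000]
det(I−A) = Σ_j (I−A)_1j·C_1j = (0.85)(0.685750) + (-0.10)(0.086875) + (0.00)(0.047750) + (-0.30)(0.155500) = 0.52755
(I − A)⁻¹ = adj(I−A) / det(I−A) ≈
  [   1.2999     0.2616     0.2753     0.5203]
  [   0.1647     1.1487     0.6656     0.3284]
  [   0.0905     0.1422     1.2004     0.0654]
  [   0.2948     0.3583     0.5582     1.3648]
x = (I − A)⁻¹ d = adj(I−A)·d / det(I−A), with det(I−A) = 0.52755:
  x_D = (0.685750·30 + 0.138000·295 + 0.145250·35 + 0.274500·95) / 0.52755 = 92.44375 / 0.52755 ≈ 175.23
  x_S = (0.086875·30 + 0.606000·295 + 0.351125·35 + 0.173250·95) / 0.52755 = 210.124375 / 0.52755 ≈ 398.30
  x_C = (0.047750·30 + 0.075000·295 + 0.633250·35 + 0.034500·95) / 0.52755 = 48.99875 / 0.52755 ≈ 92.88
  x_O = (0.155500·30 + 0.189000·295 + 0.294500·35 + 0.720000·95) / 0.52755 = 139.1275 / 0.52755 ≈ 263.72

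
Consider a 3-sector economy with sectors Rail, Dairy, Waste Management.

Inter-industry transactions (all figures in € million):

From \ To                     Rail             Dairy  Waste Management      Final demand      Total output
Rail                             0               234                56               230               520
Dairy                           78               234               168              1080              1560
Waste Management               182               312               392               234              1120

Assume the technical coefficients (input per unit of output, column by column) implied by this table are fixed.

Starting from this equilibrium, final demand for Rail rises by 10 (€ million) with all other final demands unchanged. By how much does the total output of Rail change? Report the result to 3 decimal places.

Δx_R = 10.804

Technical coefficients a_ij = z_ij / X_j:
  a_RR = 0/520 = 0.00, a_DR = 78/520 = 0.15, a_WR = 182/520 = 0.35
  a_RD = 234/1560 = 0.15, a_DD = 234/1560 = 0.15, a_WD = 312/1560 = 0.20
  a_RW = 56/1120 = 0.05, a_DW = 168/1120 = 0.15, a_WW = 392/1120 = 0.35
I − A =
  [   1.00    -0.15    -0.05]
  [  -0.15     0.85    -0.15]
  [  -0.35    -0.20     0.65]
Cofactors of I−A, C_ij = (−1)^(i+j)·(minor ij) (rows/columns in the sector order above):
  C_11 = (0.85)(0.65) − (-0.15)(-0.20) = 0.5225
  C_12 = −[(-0.15)(0.65) − (-0.15)(-0.35)] = 0.1500
  C_13 = (-0.15)(-0.20) − (0.85)(-0.35) = 0.3275
  C_21 = −[(-0.15)(0.65) − (-0.05)(-0.20)] = 0.1075
  C_22 = (1.00)(0.65) − (-0.05)(-0.35) = 0.6325
  C_23 = −[(1.00)(-0.20) − (-0.15)(-0.35)] = 0.2525
  C_31 = (-0.15)(-0.15) − (-0.05)(0.85) = 0.0650
  C_32 = −[(1.00)(-0.15) − (-0.05)(-0.15)] = 0.1575
  C_33 = (1.00)(0.85) − (-0.15)(-0.15) = 0.8275
det(I−A) = Σ_j (I−A)_1j·C_1j = (1.00)(0.5225) + (-0.15)(0.1500) + (-0.05)(0.3275) = 0.483625
adj(I−A) = Cᵀ =
  [ 0.5225   0.1075   0.0650]
  [ 0.1500   0.6325   0.1575]
  [ 0.3275   0.2525   0.8275]
(I − A)⁻¹ = adj(I−A) / det(I−A) ≈
  [   1.0804     0.2223     0.1344]
  [   0.3102     1.3078     0.3257]
  [   0.6772     0.5221     1.7110]
Δx = (I − A)⁻¹ Δd with Δd having +10 in the Rail component and 0 elsewhere.
So Δx_R = L_RR · (+10), where L_RR = adj(I−A)_RR / det(I−A) = 0.5225 / 0.483625.
Δx_R = 0.5225 × (+10) / 0.483625 = 5.225 / 0.483625 ≈ 10.804.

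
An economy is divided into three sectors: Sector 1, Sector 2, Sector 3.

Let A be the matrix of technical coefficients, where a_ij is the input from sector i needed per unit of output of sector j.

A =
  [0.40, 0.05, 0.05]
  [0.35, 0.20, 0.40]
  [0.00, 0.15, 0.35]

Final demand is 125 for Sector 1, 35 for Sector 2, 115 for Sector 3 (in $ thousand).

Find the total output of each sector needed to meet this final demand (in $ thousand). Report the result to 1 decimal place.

x_1 = 251.1, x_2 = 273.7, x_3 = 240.1

I − A =
  [   0.60    -0.05    -0.05]
  [  -0.35     0.80    -0.40]
  [   0.00    -0.15     0.65]
Cofactors of I−A, C_ij = (−1)^(i+j)·(minor ij) (rows/columns in the sector order above):
  C_11 = (0.80)(0.65) − (-0.40)(-0.15) = 0.4600
  C_12 = −[(-0.35)(0.65) − (-0.40)(0.00)] = 0.2275
  C_13 = (-0.35)(-0.15) − (0.80)(0.00) = 0.0525
  C_21 = −[(-0.05)(0.65) − (-0.05)(-0.15)] = 0.0400
  C_22 = (0.60)(0.65) − (-0.05)(0.00) = 0.3900
  C_23 = −[(0.60)(-0.15) − (-0.05)(0.00)] = 0.0900
  C_31 = (-0.05)(-0.40) − (-0.05)(0.80) = 0.0600
  C_32 = −[(0.60)(-0.40) − (-0.05)(-0.35)] = 0.2575
  C_33 = (0.60)(0.80) − (-0.05)(-0.35) = 0.4625
det(I−A) = Σ_j (I−A)_1j·C_1j = (0.60)(0.4600) + (-0.05)(0.2275) + (-0.05)(0.0525) = 0.2620
adj(I−A) = Cᵀ =
  [ 0.4600   0.0400   0.0600]
  [ 0.2275   0.3900   0.2575]
  [ 0.0525   0.0900   0.4625]
(I − A)⁻¹ = adj(I−A) / det(I−A) ≈
  [   1.7557     0.1527     0.2290]
  [   0.8683     1.4885     0.9828]
  [   0.2004     0.3435     1.7653]
x = (I − A)⁻¹ d = adj(I−A)·d / det(I−A), with det(I−A) = 0.2620:
  x_1 = (0.4600·125 + 0.0400·35 + 0.0600·115) / 0.2620 = 65.80 / 0.2620 ≈ 251.1
  x_2 = (0.2275·125 + 0.3900·35 + 0.2575·115) / 0.2620 = 71.70 / 0.2620 ≈ 273.7
  x_3 = (0.0525·125 + 0.0900·35 + 0.4625·115) / 0.2620 = 62.90 / 0.2620 ≈ 240.1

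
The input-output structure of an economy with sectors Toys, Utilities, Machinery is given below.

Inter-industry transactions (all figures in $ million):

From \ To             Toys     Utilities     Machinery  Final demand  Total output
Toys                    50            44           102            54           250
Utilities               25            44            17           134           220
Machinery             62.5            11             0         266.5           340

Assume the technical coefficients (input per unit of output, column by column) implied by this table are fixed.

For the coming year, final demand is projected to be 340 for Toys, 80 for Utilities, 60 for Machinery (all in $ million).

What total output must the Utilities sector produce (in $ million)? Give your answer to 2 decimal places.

x_U = 181.32

Technical coefficients a_ij = z_ij / X_j:
  a_TT = 50/250 = 0.20, a_UT = 25/250 = 0.10, a_MT = 62.5/250 = 0.25
  a_TU = 44/220 = 0.20, a_UU = 44/220 = 0.20, a_MU = 11/220 = 0.05
  a_TM = 102/340 = 0.30, a_UM = 17/340 = 0.05, a_MM = 0/340 = 0.00
I − A =
  [   0.80    -0.20    -0.30]
  [  -0.10     0.80    -0.05]
  [  -0.25    -0.05     1.00]
Cofactors of I−A, C_ij = (−1)^(i+j)·(minor ij) (rows/columns in the sector order above):
  C_11 = (0.80)(1.00) − (-0.05)(-0.05) = 0.7975
  C_12 = −[(-0.10)(1.00) − (-0.05)(-0.25)] = 0.1125
  C_13 = (-0.10)(-0.05) − (0.80)(-0.25) = 0.2050
  C_21 = −[(-0.20)(1.00) − (-0.30)(-0.05)] = 0.2150
  C_22 = (0.80)(1.00) − (-0.30)(-0.25) = 0.7250
  C_23 = −[(0.80)(-0.05) − (-0.20)(-0.25)] = 0.0900
  C_31 = (-0.20)(-0.05) − (-0.30)(0.80) = 0.2500
  C_32 = −[(0.80)(-0.05) − (-0.30)(-0.10)] = 0.0700
  C_33 = (0.80)(0.80) − (-0.20)(-0.10) = 0.6200
det(I−A) = Σ_j (I−A)_1j·C_1j = (0.80)(0.7975) + (-0.20)(0.1125) + (-0.30)(0.2050) = 0.5540
adj(I−A) = Cᵀ =
  [ 0.7975   0.2150   0.2500]
  [ 0.1125   0.7250   0.0700]
  [ 0.2050   0.0900   0.6200]
(I − A)⁻¹ = adj(I−A) / det(I−A) ≈
  [   1.4395     0.3881     0.4513]
  [   0.2031     1.3087     0.1264]
  [   0.3700     0.1625     1.1191]
x = (I − A)⁻¹ d = adj(I−A)·d / det(I−A), with det(I−A) = 0.5540:
  x_T = (0.7975·340 + 0.2150·80 + 0.2500·60) / 0.5540 = 303.35 / 0.5540 ≈ 547.56
  x_U = (0.1125·340 + 0.7250·80 + 0.0700·60) / 0.5540 = 100.45 / 0.5540 ≈ 181.32
  x_M = (0.2050·340 + 0.0900·80 + 0.6200·60) / 0.5540 = 114.10 / 0.5540 ≈ 205.96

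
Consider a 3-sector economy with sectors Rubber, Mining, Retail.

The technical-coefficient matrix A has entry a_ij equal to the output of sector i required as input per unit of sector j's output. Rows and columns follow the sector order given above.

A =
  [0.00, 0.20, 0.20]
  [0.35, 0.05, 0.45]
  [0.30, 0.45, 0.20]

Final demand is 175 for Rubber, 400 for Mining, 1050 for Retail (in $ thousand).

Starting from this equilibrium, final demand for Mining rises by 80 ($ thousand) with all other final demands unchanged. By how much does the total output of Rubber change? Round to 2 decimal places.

Δx_1 = 51.81

I − A =
  [   1.00    -0.20    -0.20]
  [  -0.35     0.95    -0.45]
  [  -0.30    -0.45     0.80]
Cofactors of I−A, C_ij = (−1)^(i+j)·(minor ij) (rows/columns in the sector order above):
  C_11 = (0.95)(0.80) − (-0.45)(-0.45) = 0.5575
  C_12 = −[(-0.35)(0.80) − (-0.45)(-0.30)] = 0.4150
  C_13 = (-0.35)(-0.45) − (0.95)(-0.30) = 0.4425
  C_21 = −[(-0.20)(0.80) − (-0.20)(-0.45)] = 0.2500
  C_22 = (1.00)(0.80) − (-0.20)(-0.30) = 0.7400
  C_23 = −[(1.00)(-0.45) − (-0.20)(-0.30)] = 0.5100
  C_31 = (-0.20)(-0.45) − (-0.20)(0.95) = 0.2800
  C_32 = −[(1.00)(-0.45) − (-0.20)(-0.35)] = 0.5200
  C_33 = (1.00)(0.95) − (-0.20)(-0.35) = 0.8800
det(I−A) = Σ_j (I−A)_1j·C_1j = (1.00)(0.5575) + (-0.20)(0.4150) + (-0.20)(0.4425) = 0.3860
adj(I−A) = Cᵀ =
  [ 0.5575   0.2500   0.2800]
  [ 0.4150   0.7400   0.5200]
  [ 0.4425   0.5100   0.8800]
(I − A)⁻¹ = adj(I−A) / det(I−A) ≈
  [   1.4443     0.6477     0.7254]
  [   1.0751     1.9171     1.3472]
  [   1.1464     1.3212     2.2798]
Δx = (I − A)⁻¹ Δd with Δd having +80 in the Mining component and 0 elsewhere.
So Δx_1 = L_12 · (+80), where L_12 = adj(I−A)_12 / det(I−A) = 0.2500 / 0.3860.
Δx_1 = 0.2500 × (+80) / 0.3860 = 20.00 / 0.3860 ≈ 51.81.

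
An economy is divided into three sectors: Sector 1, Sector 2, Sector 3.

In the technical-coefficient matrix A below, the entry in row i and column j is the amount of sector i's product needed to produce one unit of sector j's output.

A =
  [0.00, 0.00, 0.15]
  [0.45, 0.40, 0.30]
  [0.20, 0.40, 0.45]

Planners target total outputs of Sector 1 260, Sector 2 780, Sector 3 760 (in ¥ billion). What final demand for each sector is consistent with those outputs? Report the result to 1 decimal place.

I − A =
  [   1.00     0.00    -0.15]
  [  -0.45     0.60    -0.30]
  [  -0.20    -0.40     0.55]
d = (I − A) x:
  d_1 = (+1.00)·260 + (+0.00)·780 + (-0.15)·760 = 146.0
  d_2 = (-0.45)·260 + (+0.60)·780 + (-0.30)·760 = 123.0
  d_3 = (-0.20)·260 + (-0.40)·780 + (+0.55)·760 = 54.0

d_1 = 146.0, d_2 = 123.0, d_3 = 54.0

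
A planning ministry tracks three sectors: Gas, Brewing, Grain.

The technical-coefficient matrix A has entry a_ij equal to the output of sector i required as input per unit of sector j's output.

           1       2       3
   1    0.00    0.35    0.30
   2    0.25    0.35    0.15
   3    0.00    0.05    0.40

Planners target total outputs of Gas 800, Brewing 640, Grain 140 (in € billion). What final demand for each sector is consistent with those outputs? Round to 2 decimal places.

I − A =
  [   1.00    -0.35    -0.30]
  [  -0.25     0.65    -0.15]
  [   0.00    -0.05     0.60]
d = (I − A) x:
  d_1 = (+1.00)·800 + (-0.35)·640 + (-0.30)·140 = 534.00
  d_2 = (-0.25)·800 + (+0.65)·640 + (-0.15)·140 = 195.00
  d_3 = (+0.00)·800 + (-0.05)·640 + (+0.60)·140 = 52.00

d_1 = 534.00, d_2 = 195.00, d_3 = 52.00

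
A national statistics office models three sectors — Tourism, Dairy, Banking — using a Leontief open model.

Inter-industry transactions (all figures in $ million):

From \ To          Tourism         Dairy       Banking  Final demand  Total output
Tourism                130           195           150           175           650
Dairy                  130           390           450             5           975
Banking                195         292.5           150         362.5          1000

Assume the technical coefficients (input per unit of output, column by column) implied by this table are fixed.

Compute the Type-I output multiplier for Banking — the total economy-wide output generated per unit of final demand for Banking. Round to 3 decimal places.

m_3 = 4.975

Technical coefficients a_ij = z_ij / X_j:
  a_11 = 130/650 = 0.20, a_21 = 130/650 = 0.20, a_31 = 195/650 = 0.30
  a_12 = 195/975 = 0.20, a_22 = 390/975 = 0.40, a_32 = 292.5/975 = 0.30
  a_13 = 150/1000 = 0.15, a_23 = 450/1000 = 0.45, a_33 = 150/1000 = 0.15
I − A =
  [   0.80    -0.20    -0.15]
  [  -0.20     0.60    -0.45]
  [  -0.30    -0.30     0.85]
Cofactors of I−A, C_ij = (−1)^(i+j)·(minor ij) (rows/columns in the sector order above):
  C_11 = (0.60)(0.85) − (-0.45)(-0.30) = 0.3750
  C_12 = −[(-0.20)(0.85) − (-0.45)(-0.30)] = 0.3050
  C_13 = (-0.20)(-0.30) − (0.60)(-0.30) = 0.2400
  C_21 = −[(-0.20)(0.85) − (-0.15)(-0.30)] = 0.2150
  C_22 = (0.80)(0.85) − (-0.15)(-0.30) = 0.6350
  C_23 = −[(0.80)(-0.30) − (-0.20)(-0.30)] = 0.3000
  C_31 = (-0.20)(-0.45) − (-0.15)(0.60) = 0.1800
  C_32 = −[(0.80)(-0.45) − (-0.15)(-0.20)] = 0.3900
  C_33 = (0.80)(0.60) − (-0.20)(-0.20) = 0.4400
det(I−A) = Σ_j (I−A)_1j·C_1j = (0.80)(0.3750) + (-0.20)(0.3050) + (-0.15)(0.2400) = 0.2030
adj(I−A) = Cᵀ =
  [ 0.3750   0.2150   0.1800]
  [ 0.3050   0.6350   0.3900]
  [ 0.2400   0.3000   0.4400]
(I − A)⁻¹ = adj(I−A) / det(I−A) ≈
  [   1.8473     1.0591     0.8867]
  [   1.5025     3.1281     1.9212]
  [   1.1823     1.4778     2.1675]
The output multiplier for sector j is the column-j sum of the Leontief inverse (I − A)⁻¹ = adj(I−A) / det(I−A).
Column 3 of adj(I−A): (0.1800, 0.3900, 0.4400); det(I−A) = 0.2030.
m_3 = (0.1800 + 0.3900 + 0.4400) / 0.2030 = 1.01 / 0.2030 ≈ 4.975.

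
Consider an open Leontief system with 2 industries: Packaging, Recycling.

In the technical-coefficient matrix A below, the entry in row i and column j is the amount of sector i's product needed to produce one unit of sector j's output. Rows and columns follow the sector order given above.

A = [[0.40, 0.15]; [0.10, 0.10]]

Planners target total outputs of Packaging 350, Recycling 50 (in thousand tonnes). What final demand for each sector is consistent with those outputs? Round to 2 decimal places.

I − A =
  [   0.60    -0.15]
  [  -0.10     0.90]
d = (I − A) x:
  d_1 = (+0.60)·350 + (-0.15)·50 = 202.50
  d_2 = (-0.10)·350 + (+0.90)·50 = 10.00

d_1 = 202.50, d_2 = 10.00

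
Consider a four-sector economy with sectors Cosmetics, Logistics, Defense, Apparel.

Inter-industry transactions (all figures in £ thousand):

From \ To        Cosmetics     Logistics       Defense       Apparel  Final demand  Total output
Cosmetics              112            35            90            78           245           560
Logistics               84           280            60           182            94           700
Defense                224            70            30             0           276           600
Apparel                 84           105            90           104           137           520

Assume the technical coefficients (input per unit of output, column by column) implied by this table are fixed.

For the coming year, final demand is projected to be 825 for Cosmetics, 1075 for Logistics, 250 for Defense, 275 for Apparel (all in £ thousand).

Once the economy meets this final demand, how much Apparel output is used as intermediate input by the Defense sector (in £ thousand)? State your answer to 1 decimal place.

z_43 = 206.4

Technical coefficients a_ij = z_ij / X_j:
  a_11 = 112/560 = 0.20, a_21 = 84/560 = 0.15, a_31 = 224/560 = 0.40, a_41 = 84/560 = 0.15
  a_12 = 35/700 = 0.05, a_22 = 280/700 = 0.40, a_32 = 70/700 = 0.10, a_42 = 105/700 = 0.15
  a_13 = 90/600 = 0.15, a_23 = 60/600 = 0.10, a_33 = 30/600 = 0.05, a_43 = 90/600 = 0.15
  a_14 = 78/520 = 0.15, a_24 = 182/520 = 0.35, a_34 = 0/520 = 0.00, a_44 = 104/520 = 0.20
I − A =
  [   0.80    -0.05    -0.15    -0.15]
  [  -0.15     0.60    -0.10    -0.35]
  [  -0.40    -0.10     0.95     0.00]
  [  -0.15    -0.15    -0.15     0.80]
Compute the cofactors C_ij = (−1)^(i+j)·(3×3 minor ij) of I−A; the adjugate is their transpose:
adj(I−A) = Cᵀ =
  [ 0.392875   0.073625   0.086500   0.105875]
  [ 0.216875   0.529625   0.133000   0.272375]
  [ 0.188250   0.086750   0.316500   0.073250]
  [ 0.149625   0.129375   0.100500   0.400625]
det(I−A) = Σ_j (I−A)_1j·C_1j = (0.80)(0.392875) + (-0.05)(0.216875) + (-0.15)(0.188250) + (-0.15)(0.149625) = 0.252775
(I − A)⁻¹ = adj(I−A) / det(I−A) ≈
  [   1.5542     0.2913     0.3422     0.4189]
  [   0.8580     2.0952     0.5262     1.0775]
  [   0.7447     0.3432     1.2521     0.2898]
  [   0.5919     0.5118     0.3976     1.5849]
First solve x = (I − A)⁻¹ d = adj(I−A)·d / det(I−A); in particular x_3 = (0.188250·825 + 0.086750·1075 + 0.316500·250 + 0.073250·275) / 0.252775 = 347.83125 / 0.252775 ≈ 1376.051.
Intermediate flow from 4 to 3: z_43 = a_43 · x_3 = 0.15 × 347.83125 / 0.252775 = 52.1746875 / 0.252775 ≈ 206.4.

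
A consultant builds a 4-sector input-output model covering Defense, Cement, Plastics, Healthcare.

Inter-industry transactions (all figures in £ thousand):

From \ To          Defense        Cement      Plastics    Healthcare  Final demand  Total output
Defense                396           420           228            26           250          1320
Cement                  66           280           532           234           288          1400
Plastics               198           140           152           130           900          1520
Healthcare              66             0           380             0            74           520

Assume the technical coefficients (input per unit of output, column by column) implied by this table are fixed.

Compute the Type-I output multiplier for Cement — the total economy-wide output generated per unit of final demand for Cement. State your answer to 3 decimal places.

Technical coefficients a_ij = z_ij / X_j:
  a_11 = 396/1320 = 0.30, a_21 = 66/1320 = 0.05, a_31 = 198/1320 = 0.15, a_41 = 66/1320 = 0.05
  a_12 = 420/1400 = 0.30, a_22 = 280/1400 = 0.20, a_32 = 140/1400 = 0.10, a_42 = 0/1400 = 0.00
  a_13 = 228/1520 = 0.15, a_23 = 532/1520 = 0.35, a_33 = 152/1520 = 0.10, a_43 = 380/1520 = 0.25
  a_14 = 26/520 = 0.05, a_24 = 234/520 = 0.45, a_34 = 130/520 = 0.25, a_44 = 0/520 = 0.00
I − A =
  [   0.70    -0.30    -0.15    -0.05]
  [  -0.05     0.80    -0.35    -0.45]
  [  -0.15    -0.10     0.90    -0.25]
  [  -0.05     0.00    -0.25     1.00]
Compute the cofactors C_ij = (−1)^(i+j)·(3×3 minor ij) of I−A; the adjugate is their transpose:
adj(I−A) = Cᵀ =
  [ 0.623750   0.267500   0.268750   0.218750]
  [ 0.135875   0.557750   0.334375   0.341375]
  [ 0.137250   0.118500   0.536250   0.194250]
  [ 0.065500   0.043000   0.147500   0.431500]
det(I−A) = Σ_j (I−A)_1j·C_1j = (0.70)(0.623750) + (-0.30)(0.135875) + (-0.15)(0.137250) + (-0.05)(0.065500) = 0.3720
(I − A)⁻¹ = adj(I−A) / det(I−A) ≈
  [   1.6767     0.7191     0.7224     0.5880]
  [   0.3653     1.4993     0.8989     0.9177]
  [   0.3690     0.3185     1.4415     0.5222]
  [   0.1761     0.1156     0.3965     1.1599]
The output multiplier for sector j is the column-j sum of the Leontief inverse (I − A)⁻¹ = adj(I−A) / det(I−A).
Column 2 of adj(I−A): (0.267500, 0.557750, 0.118500, 0.043000); det(I−A) = 0.3720.
m_2 = (0.267500 + 0.557750 + 0.118500 + 0.043000) / 0.3720 = 0.98675 / 0.3720 ≈ 2.653.

m_2 = 2.653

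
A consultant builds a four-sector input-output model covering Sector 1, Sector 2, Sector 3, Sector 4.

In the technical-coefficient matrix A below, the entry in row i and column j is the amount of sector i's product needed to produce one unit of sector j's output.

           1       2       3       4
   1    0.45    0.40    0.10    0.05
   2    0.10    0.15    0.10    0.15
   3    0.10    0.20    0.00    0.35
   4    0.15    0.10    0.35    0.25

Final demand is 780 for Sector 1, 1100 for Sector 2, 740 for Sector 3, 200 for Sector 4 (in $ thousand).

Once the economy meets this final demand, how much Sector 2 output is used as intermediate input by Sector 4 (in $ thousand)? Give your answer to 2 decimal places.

I − A =
  [   0.55    -0.40    -0.10    -0.05]
  [  -0.10     0.85    -0.10    -0.15]
  [  -0.10    -0.20     1.00    -0.35]
  [  -0.15    -0.10    -0.35     0.75]
Compute the cofactors C_ij = (−1)^(i+j)·(3×3 minor ij) of I−A; the adjugate is their transpose:
adj(I−A) = Cᵀ =
  [ 0.489375   0.278000   0.128625   0.148250]
  [ 0.103250   0.323125   0.080875   0.109250]
  [ 0.129875   0.151750   0.296500   0.177375]
  [ 0.172250   0.169500   0.174875   0.402000]
det(I−A) = Σ_j (I−A)_1j·C_1j = (0.55)(0.489375) + (-0.40)(0.103250) + (-0.10)(0.129875) + (-0.05)(0.172250) = 0.20625625
(I − A)⁻¹ = adj(I−A) / det(I−A) ≈
  [   2.3727     1.3478     0.6236     0.7188]
  [   0.5006     1.5666     0.3921     0.5297]
  [   0.6297     0.7357     1.4375     0.8600]
  [   0.8351     0.8218     0.8479     1.9490]
First solve x = (I − A)⁻¹ d = adj(I−A)·d / det(I−A); in particular x_4 = (0.172250·780 + 0.169500·1100 + 0.174875·740 + 0.402000·200) / 0.20625625 = 530.6125 / 0.20625625 ≈ 2572.5887.
Intermediate flow from 2 to 4: z_24 = a_24 · x_4 = 0.15 × 530.6125 / 0.20625625 = 79.591875 / 0.20625625 ≈ 385.89.

z_24 = 385.89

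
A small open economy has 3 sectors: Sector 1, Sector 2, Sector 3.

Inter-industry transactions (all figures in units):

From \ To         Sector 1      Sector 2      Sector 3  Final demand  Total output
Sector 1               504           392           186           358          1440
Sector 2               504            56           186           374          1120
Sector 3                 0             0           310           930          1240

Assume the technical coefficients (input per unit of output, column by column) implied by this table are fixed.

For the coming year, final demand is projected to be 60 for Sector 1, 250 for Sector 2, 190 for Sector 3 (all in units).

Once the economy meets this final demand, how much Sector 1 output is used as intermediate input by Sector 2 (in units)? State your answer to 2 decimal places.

z_12 = 156.62

Technical coefficients a_ij = z_ij / X_j:
  a_11 = 504/1440 = 0.35, a_21 = 504/1440 = 0.35, a_31 = 0/1440 = 0.00
  a_12 = 392/1120 = 0.35, a_22 = 56/1120 = 0.05, a_32 = 0/1120 = 0.00
  a_13 = 186/1240 = 0.15, a_23 = 186/1240 = 0.15, a_33 = 310/1240 = 0.25
I − A =
  [   0.65    -0.35    -0.15]
  [  -0.35     0.95    -0.15]
  [   0.00     0.00     0.75]
Cofactors of I−A, C_ij = (−1)^(i+j)·(minor ij) (rows/columns in the sector order above):
  C_11 = (0.95)(0.75) − (-0.15)(0.00) = 0.7125
  C_12 = −[(-0.35)(0.75) − (-0.15)(0.00)] = 0.2625
  C_13 = (-0.35)(0.00) − (0.95)(0.00) = 0.0000
  C_21 = −[(-0.35)(0.75) − (-0.15)(0.00)] = 0.2625
  C_22 = (0.65)(0.75) − (-0.15)(0.00) = 0.4875
  C_23 = −[(0.65)(0.00) − (-0.35)(0.00)] = 0.0000
  C_31 = (-0.35)(-0.15) − (-0.15)(0.95) = 0.1950
  C_32 = −[(0.65)(-0.15) − (-0.15)(-0.35)] = 0.1500
  C_33 = (0.65)(0.95) − (-0.35)(-0.35) = 0.4950
det(I−A) = Σ_j (I−A)_1j·C_1j = (0.65)(0.7125) + (-0.35)(0.2625) + (-0.15)(0.0000) = 0.37125
adj(I−A) = Cᵀ =
  [ 0.7125   0.2625   0.1950]
  [ 0.2625   0.4875   0.1500]
  [ 0.0000   0.0000   0.4950]
(I − A)⁻¹ = adj(I−A) / det(I−A) ≈
  [   1.9192     0.7071     0.5253]
  [   0.7071     1.3131     0.4040]
  [   0.0000     0.0000     1.3333]
First solve x = (I − A)⁻¹ d = adj(I−A)·d / det(I−A); in particular x_2 = (0.2625·60 + 0.4875·250 + 0.1500·190) / 0.37125 = 166.125 / 0.37125 ≈ 447.4747.
Intermediate flow from 1 to 2: z_12 = a_12 · x_2 = 0.35 × 166.125 / 0.37125 = 58.14375 / 0.37125 ≈ 156.62.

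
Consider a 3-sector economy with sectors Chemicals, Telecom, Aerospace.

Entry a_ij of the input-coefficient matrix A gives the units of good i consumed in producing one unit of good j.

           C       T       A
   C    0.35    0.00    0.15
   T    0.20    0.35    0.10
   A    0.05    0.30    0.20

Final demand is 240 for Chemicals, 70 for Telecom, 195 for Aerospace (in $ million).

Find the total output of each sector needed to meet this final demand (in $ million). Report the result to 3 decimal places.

I − A =
  [   0.65     0.00    -0.15]
  [  -0.20     0.65    -0.10]
  [  -0.05    -0.30     0.80]
Cofactors of I−A, C_ij = (−1)^(i+j)·(minor ij) (rows/columns in the sector order above):
  C_11 = (0.65)(0.80) − (-0.10)(-0.30) = 0.4900
  C_12 = −[(-0.20)(0.80) − (-0.10)(-0.05)] = 0.1650
  C_13 = (-0.20)(-0.30) − (0.65)(-0.05) = 0.0925
  C_21 = −[(0.00)(0.80) − (-0.15)(-0.30)] = 0.0450
  C_22 = (0.65)(0.80) − (-0.15)(-0.05) = 0.5125
  C_23 = −[(0.65)(-0.30) − (0.00)(-0.05)] = 0.1950
  C_31 = (0.00)(-0.10) − (-0.15)(0.65) = 0.0975
  C_32 = −[(0.65)(-0.10) − (-0.15)(-0.20)] = 0.0950
  C_33 = (0.65)(0.65) − (0.00)(-0.20) = 0.4225
det(I−A) = Σ_j (I−A)_1j·C_1j = (0.65)(0.4900) + (0.00)(0.1650) + (-0.15)(0.0925) = 0.304625
adj(I−A) = Cᵀ =
  [ 0.4900   0.0450   0.0975]
  [ 0.1650   0.5125   0.0950]
  [ 0.0925   0.1950   0.4225]
(I − A)⁻¹ = adj(I−A) / det(I−A) ≈
  [   1.6085     0.1477     0.3201]
  [   0.5416     1.6824     0.3119]
  [   0.3037     0.6401     1.3870]
x = (I − A)⁻¹ d = adj(I−A)·d / det(I−A), with det(I−A) = 0.304625:
  x_C = (0.4900·240 + 0.0450·70 + 0.0975·195) / 0.304625 = 139.7625 / 0.304625 ≈ 458.802
  x_T = (0.1650·240 + 0.5125·70 + 0.0950·195) / 0.304625 = 94.00 / 0.304625 ≈ 308.576
  x_A = (0.0925·240 + 0.1950·70 + 0.4225·195) / 0.304625 = 118.2375 / 0.304625 ≈ 388.141

x_C = 458.802, x_T = 308.576, x_A = 388.141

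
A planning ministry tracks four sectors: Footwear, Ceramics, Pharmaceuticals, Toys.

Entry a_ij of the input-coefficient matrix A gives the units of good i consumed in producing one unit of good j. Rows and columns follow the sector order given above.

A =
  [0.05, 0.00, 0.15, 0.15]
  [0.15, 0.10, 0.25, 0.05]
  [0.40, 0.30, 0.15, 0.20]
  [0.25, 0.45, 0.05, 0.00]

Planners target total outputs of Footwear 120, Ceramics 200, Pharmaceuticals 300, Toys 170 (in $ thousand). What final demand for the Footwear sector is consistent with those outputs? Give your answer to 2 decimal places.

d_1 = 43.50

I − A =
  [   0.95     0.00    -0.15    -0.15]
  [  -0.15     0.90    -0.25    -0.05]
  [  -0.40    -0.30     0.85    -0.20]
  [  -0.25    -0.45    -0.05     1.00]
d = (I − A) x:
  d_1 = (+0.95)·120 + (+0.00)·200 + (-0.15)·300 + (-0.15)·170 = 43.50
  d_2 = (-0.15)·120 + (+0.90)·200 + (-0.25)·300 + (-0.05)·170 = 78.50
  d_3 = (-0.40)·120 + (-0.30)·200 + (+0.85)·300 + (-0.20)·170 = 113.00
  d_4 = (-0.25)·120 + (-0.45)·200 + (-0.05)·300 + (+1.00)·170 = 35.00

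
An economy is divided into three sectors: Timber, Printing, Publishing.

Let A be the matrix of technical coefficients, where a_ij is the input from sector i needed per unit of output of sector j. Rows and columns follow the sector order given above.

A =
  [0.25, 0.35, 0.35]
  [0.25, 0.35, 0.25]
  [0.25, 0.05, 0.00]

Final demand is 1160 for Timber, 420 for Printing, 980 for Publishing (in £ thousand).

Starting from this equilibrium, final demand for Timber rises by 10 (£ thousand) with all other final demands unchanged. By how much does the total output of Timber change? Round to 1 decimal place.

I − A =
  [   0.75    -0.35    -0.35]
  [  -0.25     0.65    -0.25]
  [  -0.25    -0.05     1.00]
Cofactors of I−A, C_ij = (−1)^(i+j)·(minor ij) (rows/columns in the sector order above):
  C_11 = (0.65)(1.00) − (-0.25)(-0.05) = 0.6375
  C_12 = −[(-0.25)(1.00) − (-0.25)(-0.25)] = 0.3125
  C_13 = (-0.25)(-0.05) − (0.65)(-0.25) = 0.1750
  C_21 = −[(-0.35)(1.00) − (-0.35)(-0.05)] = 0.3675
  C_22 = (0.75)(1.00) − (-0.35)(-0.25) = 0.6625
  C_23 = −[(0.75)(-0.05) − (-0.35)(-0.25)] = 0.1250
  C_31 = (-0.35)(-0.25) − (-0.35)(0.65) = 0.3150
  C_32 = −[(0.75)(-0.25) − (-0.35)(-0.25)] = 0.2750
  C_33 = (0.75)(0.65) − (-0.35)(-0.25) = 0.4000
det(I−A) = Σ_j (I−A)_1j·C_1j = (0.75)(0.6375) + (-0.35)(0.3125) + (-0.35)(0.1750) = 0.3075
adj(I−A) = Cᵀ =
  [ 0.6375   0.3675   0.3150]
  [ 0.3125   0.6625   0.2750]
  [ 0.1750   0.1250   0.4000]
(I − A)⁻¹ = adj(I−A) / det(I−A) ≈
  [   2.0732     1.1951     1.0244]
  [   1.0163     2.1545     0.8943]
  [   0.5691     0.4065     1.3008]
Δx = (I − A)⁻¹ Δd with Δd having +10 in the Timber component and 0 elsewhere.
So Δx_1 = L_11 · (+10), where L_11 = adj(I−A)_11 / det(I−A) = 0.6375 / 0.3075.
Δx_1 = 0.6375 × (+10) / 0.3075 = 6.375 / 0.3075 ≈ 20.7.

Δx_1 = 20.7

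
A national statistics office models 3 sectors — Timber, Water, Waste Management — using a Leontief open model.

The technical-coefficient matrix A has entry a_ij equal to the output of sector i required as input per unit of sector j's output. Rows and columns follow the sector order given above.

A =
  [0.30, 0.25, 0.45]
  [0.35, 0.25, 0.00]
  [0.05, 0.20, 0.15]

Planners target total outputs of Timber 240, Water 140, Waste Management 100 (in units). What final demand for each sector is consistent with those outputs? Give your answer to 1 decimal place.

I − A =
  [   0.70    -0.25    -0.45]
  [  -0.35     0.75     0.00]
  [  -0.05    -0.20     0.85]
d = (I − A) x:
  d_1 = (+0.70)·240 + (-0.25)·140 + (-0.45)·100 = 88.0
  d_2 = (-0.35)·240 + (+0.75)·140 + (+0.00)·100 = 21.0
  d_3 = (-0.05)·240 + (-0.20)·140 + (+0.85)·100 = 45.0

d_1 = 88.0, d_2 = 21.0, d_3 = 45.0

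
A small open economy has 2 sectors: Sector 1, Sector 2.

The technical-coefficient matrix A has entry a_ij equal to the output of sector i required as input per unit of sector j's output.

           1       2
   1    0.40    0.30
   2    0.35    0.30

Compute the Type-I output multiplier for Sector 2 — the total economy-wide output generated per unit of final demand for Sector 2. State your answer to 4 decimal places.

m_2 = 2.8571

I − A =
  [   0.60    -0.30]
  [  -0.35     0.70]
det(I−A) = (0.60)(0.70) − (-0.30)(-0.35) = 0.3150
adj(I−A) = [[0.70, 0.30], [0.35, 0.60]]
(I − A)⁻¹ = adj(I−A) / det(I−A) ≈
  [   2.22222     0.95238]
  [   1.11111     1.90476]
The output multiplier for sector j is the column-j sum of the Leontief inverse (I − A)⁻¹ = adj(I−A) / det(I−A).
Column 2 of adj(I−A): (0.30, 0.60); det(I−A) = 0.3150.
m_2 = (0.30 + 0.60) / 0.3150 = 0.90 / 0.3150 ≈ 2.8571.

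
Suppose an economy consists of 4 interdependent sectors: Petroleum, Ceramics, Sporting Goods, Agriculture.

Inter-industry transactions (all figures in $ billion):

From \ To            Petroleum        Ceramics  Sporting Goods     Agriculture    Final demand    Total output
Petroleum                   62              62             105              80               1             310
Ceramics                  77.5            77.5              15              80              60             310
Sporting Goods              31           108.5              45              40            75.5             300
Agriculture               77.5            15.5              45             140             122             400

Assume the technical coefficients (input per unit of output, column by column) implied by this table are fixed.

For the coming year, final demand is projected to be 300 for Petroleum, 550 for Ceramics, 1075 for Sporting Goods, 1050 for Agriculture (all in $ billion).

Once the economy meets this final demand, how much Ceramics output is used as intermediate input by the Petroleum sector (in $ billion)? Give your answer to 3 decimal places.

z_21 = 957.907

Technical coefficients a_ij = z_ij / X_j:
  a_11 = 62/310 = 0.20, a_21 = 77.5/310 = 0.25, a_31 = 31/310 = 0.10, a_41 = 77.5/310 = 0.25
  a_12 = 62/310 = 0.20, a_22 = 77.5/310 = 0.25, a_32 = 108.5/310 = 0.35, a_42 = 15.5/310 = 0.05
  a_13 = 105/300 = 0.35, a_23 = 15/300 = 0.05, a_33 = 45/300 = 0.15, a_43 = 45/300 = 0.15
  a_14 = 80/400 = 0.20, a_24 = 80/400 = 0.20, a_34 = 40/400 = 0.10, a_44 = 140/400 = 0.35
I − A =
  [   0.80    -0.20    -0.35    -0.20]
  [  -0.25     0.75    -0.05    -0.20]
  [  -0.10    -0.35     0.85    -0.10]
  [  -0.25    -0.05    -0.15     0.65]
Compute the cofactors C_ij = (−1)^(i+j)·(3×3 minor ij) of I−A; the adjugate is their transpose:
adj(I−A) = Cᵀ =
  [ 0.372500   0.207875   0.202625   0.209750]
  [ 0.184375   0.353000   0.129375   0.185250]
  [ 0.142125   0.187500   0.299500   0.147500]
  [ 0.190250   0.150375   0.157000   0.395625]
det(I−A) = Σ_j (I−A)_1j·C_1j = (0.80)(0.372500) + (-0.20)(0.184375) + (-0.35)(0.142125) + (-0.20)(0.190250) = 0.17333125
(I − A)⁻¹ = adj(I−A) / det(I−A) ≈
  [   2.1491     1.1993     1.1690     1.2101]
  [   1.0637     2.0366     0.7464     1.0688]
  [   0.8200     1.0817     1.7279     0.8510]
  [   1.0976     0.8676     0.9058     2.2825]
First solve x = (I − A)⁻¹ d = adj(I−A)·d / det(I−A); in particular x_1 = (0.372500·300 + 0.207875·550 + 0.202625·1075 + 0.209750·1050) / 0.17333125 = 664.140625 / 0.17333125 ≈ 3831.62658.
Intermediate flow from 2 to 1: z_21 = a_21 · x_1 = 0.25 × 664.140625 / 0.17333125 = 166.03515625 / 0.17333125 ≈ 957.907.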